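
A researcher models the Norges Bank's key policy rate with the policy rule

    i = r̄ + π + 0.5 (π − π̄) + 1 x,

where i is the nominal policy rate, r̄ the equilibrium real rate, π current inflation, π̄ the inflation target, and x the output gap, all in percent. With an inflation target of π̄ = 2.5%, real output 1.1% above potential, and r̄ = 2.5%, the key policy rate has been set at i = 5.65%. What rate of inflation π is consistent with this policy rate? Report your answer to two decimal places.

2.20%

Output 1.1% above potential → x = 1.1.
Collecting π: i = r̄ + (1 + 0.5) π − 0.5 π̄ + 1 x
1.5 π = 5.65 − 2.5 + 0.5 × 2.5 − 1 × 1.1 = 3.3
π = 3.3 / 1.5 = 2.20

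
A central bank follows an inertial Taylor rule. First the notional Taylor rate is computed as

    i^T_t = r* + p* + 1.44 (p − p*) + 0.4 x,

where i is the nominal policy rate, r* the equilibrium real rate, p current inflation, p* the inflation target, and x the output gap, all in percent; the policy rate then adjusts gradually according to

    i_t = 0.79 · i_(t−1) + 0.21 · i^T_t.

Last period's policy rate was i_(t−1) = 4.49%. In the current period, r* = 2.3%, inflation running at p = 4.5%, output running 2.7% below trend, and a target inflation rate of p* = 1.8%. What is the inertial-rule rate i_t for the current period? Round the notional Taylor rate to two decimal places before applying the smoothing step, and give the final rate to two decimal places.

5.00%

Output 2.7% below potential → x = -2.7.
i^T_t = 2.3 + 1.8 + 1.44 × (4.5 − 1.8) + 0.4 × (-2.7)
   = 2.3 + 1.8 + 3.888 − 1.08 = 6.91
i_t = 0.79 × 4.49 + 0.21 × 6.91 = 3.5471 + 1.4511 = 5.00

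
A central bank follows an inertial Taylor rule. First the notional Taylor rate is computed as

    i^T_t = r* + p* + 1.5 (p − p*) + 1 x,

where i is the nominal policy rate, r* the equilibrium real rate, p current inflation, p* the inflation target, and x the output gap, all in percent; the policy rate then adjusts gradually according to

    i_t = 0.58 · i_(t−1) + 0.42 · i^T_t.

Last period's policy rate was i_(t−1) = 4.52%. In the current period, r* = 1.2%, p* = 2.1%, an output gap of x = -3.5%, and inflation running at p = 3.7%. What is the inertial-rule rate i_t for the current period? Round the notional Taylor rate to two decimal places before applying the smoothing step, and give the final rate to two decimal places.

3.55%

i^T_t = 1.2 + 2.1 + 1.5 × (3.7 − 2.1) + 1 × (-3.5)
   = 1.2 + 2.1 + 2.4 − 3.5 = 2.20
i_t = 0.58 × 4.52 + 0.42 × 2.20 = 2.6216 + 0.924 = 3.55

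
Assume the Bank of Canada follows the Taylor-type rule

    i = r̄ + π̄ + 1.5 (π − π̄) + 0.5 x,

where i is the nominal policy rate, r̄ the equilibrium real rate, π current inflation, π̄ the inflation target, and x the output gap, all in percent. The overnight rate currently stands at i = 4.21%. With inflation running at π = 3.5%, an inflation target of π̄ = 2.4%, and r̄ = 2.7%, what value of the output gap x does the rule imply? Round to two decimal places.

0.5 x = 4.21 − 2.7 − 2.4 − 1.5 × (3.5 − 2.4) = -2.54
x = -2.54 / 0.5 = -5.08

-5.08%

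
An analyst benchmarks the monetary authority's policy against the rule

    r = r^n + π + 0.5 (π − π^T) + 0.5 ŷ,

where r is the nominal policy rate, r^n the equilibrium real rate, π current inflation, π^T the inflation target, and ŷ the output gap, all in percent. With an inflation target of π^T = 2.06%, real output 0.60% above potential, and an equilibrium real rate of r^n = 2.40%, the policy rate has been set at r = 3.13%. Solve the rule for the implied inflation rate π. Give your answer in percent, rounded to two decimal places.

Output 0.60% above potential → ŷ = 0.60.
Collecting π: r = r^n + (1 + 0.5) π − 0.5 π^T + 0.5 ŷ
1.5 π = 3.13 − 2.40 + 0.5 × 2.06 − 0.5 × 0.60 = 1.46
π = 1.46 / 1.5 = 0.97

0.97%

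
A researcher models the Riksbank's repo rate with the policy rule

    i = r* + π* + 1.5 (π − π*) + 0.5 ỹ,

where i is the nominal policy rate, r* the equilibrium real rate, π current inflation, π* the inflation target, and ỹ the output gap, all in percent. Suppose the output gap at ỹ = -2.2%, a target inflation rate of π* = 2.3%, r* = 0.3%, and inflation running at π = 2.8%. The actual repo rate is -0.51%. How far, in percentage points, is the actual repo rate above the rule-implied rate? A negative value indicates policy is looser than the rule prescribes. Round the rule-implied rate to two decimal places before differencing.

-2.76 pp

i = 0.3 + 2.3 + 1.5 × (2.8 − 2.3) + 0.5 × (-2.2)
   = 0.3 + 2.3 + 0.75 − 1.1 = 2.25
Deviation = -0.51 − 2.25 = -2.76 pp.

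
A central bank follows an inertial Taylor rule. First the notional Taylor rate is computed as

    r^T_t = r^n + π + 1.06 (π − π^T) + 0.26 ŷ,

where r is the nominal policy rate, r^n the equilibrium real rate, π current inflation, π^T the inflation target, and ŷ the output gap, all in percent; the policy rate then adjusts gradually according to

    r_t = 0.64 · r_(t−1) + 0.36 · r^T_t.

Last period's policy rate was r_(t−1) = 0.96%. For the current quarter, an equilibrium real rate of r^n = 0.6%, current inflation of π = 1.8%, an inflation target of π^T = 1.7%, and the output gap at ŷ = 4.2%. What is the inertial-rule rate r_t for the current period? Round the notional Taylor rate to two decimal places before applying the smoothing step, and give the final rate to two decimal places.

1.91%

r^T_t = 0.6 + 1.8 + 1.06 × (1.8 − 1.7) + 0.26 × 4.2
   = 0.6 + 1.8 + 0.106 + 1.092 = 3.60
r_t = 0.64 × 0.96 + 0.36 × 3.60 = 0.6144 + 1.296 = 1.91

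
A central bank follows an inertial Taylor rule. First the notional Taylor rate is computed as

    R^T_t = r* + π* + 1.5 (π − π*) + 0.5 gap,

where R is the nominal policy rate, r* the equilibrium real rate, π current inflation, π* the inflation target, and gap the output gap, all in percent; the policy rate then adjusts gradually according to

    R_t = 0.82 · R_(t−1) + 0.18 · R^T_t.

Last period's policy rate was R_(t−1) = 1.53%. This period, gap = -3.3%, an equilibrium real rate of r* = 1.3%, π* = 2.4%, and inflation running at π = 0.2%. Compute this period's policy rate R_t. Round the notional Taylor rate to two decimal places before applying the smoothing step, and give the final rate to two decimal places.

R^T_t = 1.3 + 2.4 + 1.5 × (0.2 − 2.4) + 0.5 × (-3.3)
   = 1.3 + 2.4 − 3.3 − 1.65 = -1.25
R_t = 0.82 × 1.53 + 0.18 × (-1.25) = 1.2546 − 0.225 = 1.03

1.03%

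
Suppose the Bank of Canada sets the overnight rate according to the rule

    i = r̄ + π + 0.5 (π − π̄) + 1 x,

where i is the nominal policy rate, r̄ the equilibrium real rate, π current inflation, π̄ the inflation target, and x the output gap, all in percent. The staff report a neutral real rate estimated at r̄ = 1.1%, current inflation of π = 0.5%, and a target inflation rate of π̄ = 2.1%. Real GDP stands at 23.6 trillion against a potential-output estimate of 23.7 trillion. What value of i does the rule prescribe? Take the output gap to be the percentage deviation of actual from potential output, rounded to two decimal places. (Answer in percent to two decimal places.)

0.38%

Output gap = 100 × (23.6 − 23.7) / 23.7 = -0.42%.
i = 1.10 + 0.50 + 0.5 × (0.50 − 2.10) + 1 × (-0.42)
   = 1.10 + 0.5 − 0.8 − 0.42 = 0.38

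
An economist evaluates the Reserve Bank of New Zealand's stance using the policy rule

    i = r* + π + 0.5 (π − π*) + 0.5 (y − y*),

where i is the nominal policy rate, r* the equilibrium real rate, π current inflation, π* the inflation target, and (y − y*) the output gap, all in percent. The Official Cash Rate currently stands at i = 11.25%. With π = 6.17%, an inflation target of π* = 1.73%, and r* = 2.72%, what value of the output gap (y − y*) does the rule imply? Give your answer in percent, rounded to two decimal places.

0.28%

0.5 (y − y*) = 11.25 − 2.72 − 6.17 − 0.5 × (6.17 − 1.73) = 0.14
(y − y*) = 0.14 / 0.5 = 0.28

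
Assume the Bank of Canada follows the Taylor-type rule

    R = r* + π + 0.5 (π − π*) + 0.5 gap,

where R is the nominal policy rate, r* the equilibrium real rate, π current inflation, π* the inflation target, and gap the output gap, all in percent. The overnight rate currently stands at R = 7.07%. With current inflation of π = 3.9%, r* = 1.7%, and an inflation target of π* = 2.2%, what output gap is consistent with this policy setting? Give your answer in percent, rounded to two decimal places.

1.24%

0.5 gap = 7.07 − 1.7 − 3.9 − 0.5 × (3.9 − 2.2) = 0.62
gap = 0.62 / 0.5 = 1.24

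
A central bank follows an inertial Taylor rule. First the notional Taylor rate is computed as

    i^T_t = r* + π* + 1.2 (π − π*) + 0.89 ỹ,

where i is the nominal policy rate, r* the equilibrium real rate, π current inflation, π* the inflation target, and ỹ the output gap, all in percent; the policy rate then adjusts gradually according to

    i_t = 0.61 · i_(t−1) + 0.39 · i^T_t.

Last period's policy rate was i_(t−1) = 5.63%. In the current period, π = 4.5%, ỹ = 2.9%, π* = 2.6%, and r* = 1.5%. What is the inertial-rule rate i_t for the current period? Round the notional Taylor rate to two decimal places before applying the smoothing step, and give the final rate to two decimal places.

i^T_t = 1.5 + 2.6 + 1.2 × (4.5 − 2.6) + 0.89 × 2.9
   = 1.5 + 2.6 + 2.28 + 2.581 = 8.96
i_t = 0.61 × 5.63 + 0.39 × 8.96 = 3.4343 + 3.4944 = 6.93

6.93%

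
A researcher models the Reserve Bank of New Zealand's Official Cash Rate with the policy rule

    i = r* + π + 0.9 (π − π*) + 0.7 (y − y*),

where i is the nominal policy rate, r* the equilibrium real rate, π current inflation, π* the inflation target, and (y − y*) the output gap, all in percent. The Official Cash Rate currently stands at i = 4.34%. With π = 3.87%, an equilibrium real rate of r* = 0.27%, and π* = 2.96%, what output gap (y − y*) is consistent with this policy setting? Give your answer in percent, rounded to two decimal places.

0.7 (y − y*) = 4.34 − 0.27 − 3.87 − 0.9 × (3.87 − 2.96) = -0.619
(y − y*) = -0.619 / 0.7 = -0.88

-0.88%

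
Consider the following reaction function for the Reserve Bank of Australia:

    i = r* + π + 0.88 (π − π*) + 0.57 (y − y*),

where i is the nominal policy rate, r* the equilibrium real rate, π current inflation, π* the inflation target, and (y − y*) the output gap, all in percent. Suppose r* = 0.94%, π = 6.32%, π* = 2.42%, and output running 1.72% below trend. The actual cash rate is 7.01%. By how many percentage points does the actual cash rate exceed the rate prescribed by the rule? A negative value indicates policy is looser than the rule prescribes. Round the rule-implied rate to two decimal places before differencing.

Output 1.72% below potential → (y − y*) = -1.72.
i = 0.94 + 6.32 + 0.88 × (6.32 − 2.42) + 0.57 × (-1.72)
   = 0.94 + 6.32 + 3.432 − 0.9804 = 9.71
Deviation = 7.01 − 9.71 = -2.70 pp.

-2.70 pp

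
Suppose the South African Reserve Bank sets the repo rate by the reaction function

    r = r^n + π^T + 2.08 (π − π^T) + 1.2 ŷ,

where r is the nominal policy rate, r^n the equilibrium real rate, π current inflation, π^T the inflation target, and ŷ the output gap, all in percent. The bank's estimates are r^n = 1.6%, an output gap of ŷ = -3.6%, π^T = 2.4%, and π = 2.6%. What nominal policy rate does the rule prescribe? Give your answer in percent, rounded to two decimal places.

0.10%

r = 1.6 + 2.4 + 2.08 × (2.6 − 2.4) + 1.2 × (-3.6)
   = 1.6 + 2.4 + 0.416 − 4.32 = 0.10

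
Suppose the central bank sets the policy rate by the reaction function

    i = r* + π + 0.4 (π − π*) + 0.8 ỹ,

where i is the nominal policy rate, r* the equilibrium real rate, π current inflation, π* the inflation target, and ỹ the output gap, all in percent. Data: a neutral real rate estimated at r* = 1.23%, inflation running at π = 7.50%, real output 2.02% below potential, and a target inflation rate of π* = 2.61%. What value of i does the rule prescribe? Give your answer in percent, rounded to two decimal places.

9.07%

Output 2.02% below potential → ỹ = -2.02.
i = 1.23 + 7.50 + 0.4 × (7.50 − 2.61) + 0.8 × (-2.02)
   = 1.23 + 7.5 + 1.956 − 1.616 = 9.07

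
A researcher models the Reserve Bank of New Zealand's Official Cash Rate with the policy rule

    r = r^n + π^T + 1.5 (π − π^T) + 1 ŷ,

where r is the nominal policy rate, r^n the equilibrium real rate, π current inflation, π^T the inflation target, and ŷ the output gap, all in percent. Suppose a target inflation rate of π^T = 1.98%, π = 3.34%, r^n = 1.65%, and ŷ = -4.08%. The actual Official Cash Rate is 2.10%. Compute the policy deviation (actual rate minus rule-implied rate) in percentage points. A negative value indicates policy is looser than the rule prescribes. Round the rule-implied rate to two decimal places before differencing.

0.51 pp

r = 1.65 + 1.98 + 1.5 × (3.34 − 1.98) + 1 × (-4.08)
   = 1.65 + 1.98 + 2.04 − 4.08 = 1.59
Deviation = 2.10 − 1.59 = 0.51 pp.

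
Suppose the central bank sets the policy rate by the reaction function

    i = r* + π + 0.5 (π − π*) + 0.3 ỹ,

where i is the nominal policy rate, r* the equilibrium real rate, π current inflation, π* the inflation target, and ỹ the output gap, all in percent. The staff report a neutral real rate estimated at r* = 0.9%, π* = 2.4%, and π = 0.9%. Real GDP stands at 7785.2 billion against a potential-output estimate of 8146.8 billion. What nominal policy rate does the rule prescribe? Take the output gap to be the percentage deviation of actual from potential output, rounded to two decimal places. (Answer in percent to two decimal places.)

-0.28%

Output gap = 100 × (7785.2 − 8146.8) / 8146.8 = -4.44%.
i = 0.90 + 0.90 + 0.5 × (0.90 − 2.40) + 0.3 × (-4.44)
   = 0.90 + 0.9 − 0.75 − 1.332 = -0.28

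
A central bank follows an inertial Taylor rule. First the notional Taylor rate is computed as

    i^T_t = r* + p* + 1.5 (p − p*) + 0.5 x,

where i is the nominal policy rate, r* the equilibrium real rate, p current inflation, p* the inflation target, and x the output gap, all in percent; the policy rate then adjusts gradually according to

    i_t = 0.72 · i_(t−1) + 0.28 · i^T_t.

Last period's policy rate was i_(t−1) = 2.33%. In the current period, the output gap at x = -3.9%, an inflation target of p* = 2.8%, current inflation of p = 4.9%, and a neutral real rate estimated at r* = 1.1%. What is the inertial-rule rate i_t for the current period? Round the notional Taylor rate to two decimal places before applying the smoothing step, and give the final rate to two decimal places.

3.11%

i^T_t = 1.1 + 2.8 + 1.5 × (4.9 − 2.8) + 0.5 × (-3.9)
   = 1.1 + 2.8 + 3.15 − 1.95 = 5.10
i_t = 0.72 × 2.33 + 0.28 × 5.10 = 1.6776 + 1.428 = 3.11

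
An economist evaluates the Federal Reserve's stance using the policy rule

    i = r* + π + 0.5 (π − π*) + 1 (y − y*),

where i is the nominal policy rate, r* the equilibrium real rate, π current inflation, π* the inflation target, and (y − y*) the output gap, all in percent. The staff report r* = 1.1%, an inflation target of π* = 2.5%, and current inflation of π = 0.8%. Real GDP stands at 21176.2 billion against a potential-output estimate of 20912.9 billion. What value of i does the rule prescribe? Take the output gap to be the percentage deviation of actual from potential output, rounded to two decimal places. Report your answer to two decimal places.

2.31%

Output gap = 100 × (21176.2 − 20912.9) / 20912.9 = 1.26%.
i = 1.10 + 0.80 + 0.5 × (0.80 − 2.50) + 1 × 1.26
   = 1.10 + 0.8 − 0.85 + 1.26 = 2.31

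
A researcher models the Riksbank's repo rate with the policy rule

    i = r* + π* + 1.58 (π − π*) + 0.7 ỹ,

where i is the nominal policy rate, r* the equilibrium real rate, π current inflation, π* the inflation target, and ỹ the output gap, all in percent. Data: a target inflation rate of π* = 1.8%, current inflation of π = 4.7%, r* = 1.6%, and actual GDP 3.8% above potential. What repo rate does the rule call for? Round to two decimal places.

Output 3.8% above potential → ỹ = 3.8.
i = 1.6 + 1.8 + 1.58 × (4.7 − 1.8) + 0.7 × 3.8
   = 1.6 + 1.8 + 4.582 + 2.66 = 10.64

10.64%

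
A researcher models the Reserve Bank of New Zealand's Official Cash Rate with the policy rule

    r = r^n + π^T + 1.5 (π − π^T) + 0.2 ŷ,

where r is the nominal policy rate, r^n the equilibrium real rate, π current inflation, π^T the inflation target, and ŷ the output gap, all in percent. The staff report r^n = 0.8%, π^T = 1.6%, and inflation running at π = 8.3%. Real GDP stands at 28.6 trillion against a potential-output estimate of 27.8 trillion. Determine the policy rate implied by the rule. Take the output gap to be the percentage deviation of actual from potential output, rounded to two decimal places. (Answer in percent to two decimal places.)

Output gap = 100 × (28.6 − 27.8) / 27.8 = 2.88%.
r = 0.80 + 1.60 + 1.5 × (8.30 − 1.60) + 0.2 × 2.88
   = 0.80 + 1.6 + 10.05 + 0.576 = 13.03

13.03%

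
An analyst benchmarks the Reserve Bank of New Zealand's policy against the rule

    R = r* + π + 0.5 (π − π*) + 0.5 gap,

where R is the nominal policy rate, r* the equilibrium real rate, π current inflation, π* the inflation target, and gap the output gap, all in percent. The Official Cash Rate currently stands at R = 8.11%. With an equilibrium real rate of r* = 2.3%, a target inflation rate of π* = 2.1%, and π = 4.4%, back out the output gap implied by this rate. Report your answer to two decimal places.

0.52%

0.5 gap = 8.11 − 2.3 − 4.4 − 0.5 × (4.4 − 2.1) = 0.26
gap = 0.26 / 0.5 = 0.52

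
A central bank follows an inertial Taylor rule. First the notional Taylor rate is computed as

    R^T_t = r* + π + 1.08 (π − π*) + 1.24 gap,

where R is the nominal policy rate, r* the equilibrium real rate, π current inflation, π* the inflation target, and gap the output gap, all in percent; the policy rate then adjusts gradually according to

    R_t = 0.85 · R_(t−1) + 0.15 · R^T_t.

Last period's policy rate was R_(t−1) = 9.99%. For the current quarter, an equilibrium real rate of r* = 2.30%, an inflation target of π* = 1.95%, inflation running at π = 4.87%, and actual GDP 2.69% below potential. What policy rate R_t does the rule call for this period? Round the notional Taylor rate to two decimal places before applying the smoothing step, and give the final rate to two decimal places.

Output 2.69% below potential → gap = -2.69.
R^T_t = 2.30 + 4.87 + 1.08 × (4.87 − 1.95) + 1.24 × (-2.69)
   = 2.30 + 4.87 + 3.1536 − 3.3356 = 6.99
R_t = 0.85 × 9.99 + 0.15 × 6.99 = 8.4915 + 1.0485 = 9.54

9.54%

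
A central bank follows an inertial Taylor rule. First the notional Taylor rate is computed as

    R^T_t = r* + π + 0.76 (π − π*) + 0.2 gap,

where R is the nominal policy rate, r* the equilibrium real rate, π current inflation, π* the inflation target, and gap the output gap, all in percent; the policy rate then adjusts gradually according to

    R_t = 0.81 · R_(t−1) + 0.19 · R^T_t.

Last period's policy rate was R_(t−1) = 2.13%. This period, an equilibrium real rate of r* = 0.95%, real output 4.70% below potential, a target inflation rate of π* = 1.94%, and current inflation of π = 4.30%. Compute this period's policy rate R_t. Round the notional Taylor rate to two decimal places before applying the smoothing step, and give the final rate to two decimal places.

2.88%

Output 4.70% below potential → gap = -4.70.
R^T_t = 0.95 + 4.30 + 0.76 × (4.30 − 1.94) + 0.2 × (-4.70)
   = 0.95 + 4.3 + 1.7936 − 0.94 = 6.10
R_t = 0.81 × 2.13 + 0.19 × 6.10 = 1.7253 + 1.159 = 2.88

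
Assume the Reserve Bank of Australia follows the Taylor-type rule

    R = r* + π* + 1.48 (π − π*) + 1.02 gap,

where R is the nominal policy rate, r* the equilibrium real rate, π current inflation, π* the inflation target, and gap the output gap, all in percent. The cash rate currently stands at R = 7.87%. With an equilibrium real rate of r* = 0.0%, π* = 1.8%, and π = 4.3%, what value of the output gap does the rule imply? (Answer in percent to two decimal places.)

1.02 gap = 7.87 − 0.0 − 1.8 − 1.48 × (4.3 − 1.8) = 2.37
gap = 2.37 / 1.02 = 2.32

2.32%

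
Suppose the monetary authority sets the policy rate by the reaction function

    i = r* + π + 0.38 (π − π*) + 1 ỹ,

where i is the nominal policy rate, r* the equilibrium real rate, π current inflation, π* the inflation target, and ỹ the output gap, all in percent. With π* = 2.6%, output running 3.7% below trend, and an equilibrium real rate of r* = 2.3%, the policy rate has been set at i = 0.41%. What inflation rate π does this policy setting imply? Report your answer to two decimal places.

Output 3.7% below potential → ỹ = -3.7.
Collecting π: i = r* + (1 + 0.38) π − 0.38 π* + 1 ỹ
1.38 π = 0.41 − 2.3 + 0.38 × 2.6 − 1 × (-3.7) = 2.798
π = 2.798 / 1.38 = 2.03

2.03%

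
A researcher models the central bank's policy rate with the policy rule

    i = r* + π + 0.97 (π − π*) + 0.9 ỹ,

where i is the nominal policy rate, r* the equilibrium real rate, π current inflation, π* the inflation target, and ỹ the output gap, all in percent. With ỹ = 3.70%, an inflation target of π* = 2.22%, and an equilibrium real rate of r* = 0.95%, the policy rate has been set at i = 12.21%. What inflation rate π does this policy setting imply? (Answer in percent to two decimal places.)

Collecting π: i = r* + (1 + 0.97) π − 0.97 π* + 0.9 ỹ
1.97 π = 12.21 − 0.95 + 0.97 × 2.22 − 0.9 × 3.70 = 10.0834
π = 10.0834 / 1.97 = 5.12

5.12%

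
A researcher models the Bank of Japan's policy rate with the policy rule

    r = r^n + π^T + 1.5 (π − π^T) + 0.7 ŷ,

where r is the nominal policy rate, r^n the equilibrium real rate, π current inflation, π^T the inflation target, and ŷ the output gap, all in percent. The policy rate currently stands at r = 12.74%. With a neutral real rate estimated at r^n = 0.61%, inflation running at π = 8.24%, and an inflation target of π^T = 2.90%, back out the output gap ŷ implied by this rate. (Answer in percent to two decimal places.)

1.74%

0.7 ŷ = 12.74 − 0.61 − 2.90 − 1.5 × (8.24 − 2.90) = 1.22
ŷ = 1.22 / 0.7 = 1.74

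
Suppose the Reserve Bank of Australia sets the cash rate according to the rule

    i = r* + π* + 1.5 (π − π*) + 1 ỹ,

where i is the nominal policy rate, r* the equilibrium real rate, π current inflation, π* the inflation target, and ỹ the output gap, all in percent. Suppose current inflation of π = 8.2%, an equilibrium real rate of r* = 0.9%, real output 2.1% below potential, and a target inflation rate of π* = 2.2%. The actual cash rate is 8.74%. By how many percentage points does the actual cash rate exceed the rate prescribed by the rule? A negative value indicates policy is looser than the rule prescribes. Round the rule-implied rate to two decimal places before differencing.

Output 2.1% below potential → ỹ = -2.1.
i = 0.9 + 2.2 + 1.5 × (8.2 − 2.2) + 1 × (-2.1)
   = 0.9 + 2.2 + 9 − 2.1 = 10.00
Deviation = 8.74 − 10.00 = -1.26 pp.

-1.26 pp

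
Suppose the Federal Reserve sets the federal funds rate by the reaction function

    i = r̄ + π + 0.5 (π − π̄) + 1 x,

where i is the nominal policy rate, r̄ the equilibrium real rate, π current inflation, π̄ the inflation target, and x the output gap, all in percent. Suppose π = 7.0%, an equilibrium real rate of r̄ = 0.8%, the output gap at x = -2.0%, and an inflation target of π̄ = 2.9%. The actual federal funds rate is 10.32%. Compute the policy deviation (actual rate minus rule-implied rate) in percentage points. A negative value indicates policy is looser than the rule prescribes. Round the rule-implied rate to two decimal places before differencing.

2.47 pp

i = 0.8 + 7.0 + 0.5 × (7.0 − 2.9) + 1 × (-2.0)
   = 0.8 + 7 + 2.05 − 2 = 7.85
Deviation = 10.32 − 7.85 = 2.47 pp.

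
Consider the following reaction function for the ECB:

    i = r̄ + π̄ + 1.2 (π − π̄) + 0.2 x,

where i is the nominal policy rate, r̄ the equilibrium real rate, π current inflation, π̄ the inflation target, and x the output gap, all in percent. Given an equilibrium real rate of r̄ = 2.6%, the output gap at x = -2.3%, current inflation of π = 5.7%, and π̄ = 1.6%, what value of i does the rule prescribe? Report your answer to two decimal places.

i = 2.6 + 1.6 + 1.2 × (5.7 − 1.6) + 0.2 × (-2.3)
   = 2.6 + 1.6 + 4.92 − 0.46 = 8.66

8.66%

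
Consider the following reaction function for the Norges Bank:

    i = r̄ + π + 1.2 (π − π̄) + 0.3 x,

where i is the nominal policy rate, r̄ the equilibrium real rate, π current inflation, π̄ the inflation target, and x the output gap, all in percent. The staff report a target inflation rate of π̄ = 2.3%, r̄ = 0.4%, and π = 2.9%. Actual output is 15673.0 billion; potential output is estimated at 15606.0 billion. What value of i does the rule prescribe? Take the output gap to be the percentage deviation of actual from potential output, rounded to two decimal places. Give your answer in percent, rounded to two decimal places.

Output gap = 100 × (15673.0 − 15606.0) / 15606.0 = 0.43%.
i = 0.40 + 2.90 + 1.2 × (2.90 − 2.30) + 0.3 × 0.43
   = 0.40 + 2.9 + 0.72 + 0.129 = 4.15

4.15%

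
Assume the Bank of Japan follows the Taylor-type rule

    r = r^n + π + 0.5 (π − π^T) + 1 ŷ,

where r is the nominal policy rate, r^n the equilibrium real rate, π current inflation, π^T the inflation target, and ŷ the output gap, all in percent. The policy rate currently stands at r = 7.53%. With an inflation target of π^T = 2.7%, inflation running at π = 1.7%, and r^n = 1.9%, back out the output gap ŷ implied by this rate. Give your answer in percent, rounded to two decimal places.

1 ŷ = 7.53 − 1.9 − 1.7 − 0.5 × (1.7 − 2.7) = 4.43
ŷ = 4.43 / 1 = 4.43

4.43%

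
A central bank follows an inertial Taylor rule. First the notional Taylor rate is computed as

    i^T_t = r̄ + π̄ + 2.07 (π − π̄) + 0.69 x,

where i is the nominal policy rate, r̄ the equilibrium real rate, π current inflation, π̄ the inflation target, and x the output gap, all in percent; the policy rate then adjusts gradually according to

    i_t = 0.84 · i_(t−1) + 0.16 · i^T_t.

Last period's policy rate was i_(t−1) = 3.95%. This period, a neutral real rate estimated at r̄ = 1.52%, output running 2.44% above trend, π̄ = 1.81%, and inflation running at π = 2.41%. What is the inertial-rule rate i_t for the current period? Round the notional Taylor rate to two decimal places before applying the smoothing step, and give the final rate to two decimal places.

Output 2.44% above potential → x = 2.44.
i^T_t = 1.52 + 1.81 + 2.07 × (2.41 − 1.81) + 0.69 × 2.44
   = 1.52 + 1.81 + 1.242 + 1.6836 = 6.26
i_t = 0.84 × 3.95 + 0.16 × 6.26 = 3.318 + 1.0016 = 4.32

4.32%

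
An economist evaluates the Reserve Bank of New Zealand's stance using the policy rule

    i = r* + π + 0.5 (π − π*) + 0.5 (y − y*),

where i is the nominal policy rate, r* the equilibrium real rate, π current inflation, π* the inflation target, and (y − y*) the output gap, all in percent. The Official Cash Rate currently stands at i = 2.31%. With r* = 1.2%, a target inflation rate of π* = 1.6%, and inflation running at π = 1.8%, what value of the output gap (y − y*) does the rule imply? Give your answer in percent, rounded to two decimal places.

0.5 (y − y*) = 2.31 − 1.2 − 1.8 − 0.5 × (1.8 − 1.6) = -0.79
(y − y*) = -0.79 / 0.5 = -1.58

-1.58%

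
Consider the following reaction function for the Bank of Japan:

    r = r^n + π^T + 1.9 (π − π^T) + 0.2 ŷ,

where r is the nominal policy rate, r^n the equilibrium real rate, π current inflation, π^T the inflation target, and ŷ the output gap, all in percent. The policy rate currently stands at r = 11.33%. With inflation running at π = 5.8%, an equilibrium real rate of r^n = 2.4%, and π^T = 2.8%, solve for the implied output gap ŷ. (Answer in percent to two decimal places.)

2.15%

0.2 ŷ = 11.33 − 2.4 − 2.8 − 1.9 × (5.8 − 2.8) = 0.43
ŷ = 0.43 / 0.2 = 2.15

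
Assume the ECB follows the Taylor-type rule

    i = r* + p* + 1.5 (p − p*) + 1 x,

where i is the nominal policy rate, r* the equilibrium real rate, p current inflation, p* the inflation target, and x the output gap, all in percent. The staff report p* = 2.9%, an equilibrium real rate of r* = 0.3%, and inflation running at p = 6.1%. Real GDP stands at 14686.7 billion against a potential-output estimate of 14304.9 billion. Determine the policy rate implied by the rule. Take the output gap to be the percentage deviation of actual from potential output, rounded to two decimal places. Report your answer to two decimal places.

Output gap = 100 × (14686.7 − 14304.9) / 14304.9 = 2.67%.
i = 0.30 + 2.90 + 1.5 × (6.10 − 2.90) + 1 × 2.67
   = 0.30 + 2.9 + 4.8 + 2.67 = 10.67

10.67%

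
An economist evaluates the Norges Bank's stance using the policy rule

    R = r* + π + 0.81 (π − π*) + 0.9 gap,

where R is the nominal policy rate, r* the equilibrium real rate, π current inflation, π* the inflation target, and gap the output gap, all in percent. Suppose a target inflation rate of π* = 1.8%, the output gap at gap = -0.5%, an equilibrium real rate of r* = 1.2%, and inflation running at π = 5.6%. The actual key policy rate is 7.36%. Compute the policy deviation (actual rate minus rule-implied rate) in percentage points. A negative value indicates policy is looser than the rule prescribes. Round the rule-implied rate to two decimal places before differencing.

-2.07 pp

R = 1.2 + 5.6 + 0.81 × (5.6 − 1.8) + 0.9 × (-0.5)
   = 1.2 + 5.6 + 3.078 − 0.45 = 9.43
Deviation = 7.36 − 9.43 = -2.07 pp.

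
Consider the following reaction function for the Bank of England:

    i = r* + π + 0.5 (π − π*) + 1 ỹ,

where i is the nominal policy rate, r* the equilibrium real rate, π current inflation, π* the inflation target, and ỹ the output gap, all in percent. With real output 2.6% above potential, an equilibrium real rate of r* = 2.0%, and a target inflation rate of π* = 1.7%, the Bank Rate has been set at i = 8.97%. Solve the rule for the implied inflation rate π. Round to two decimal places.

3.48%

Output 2.6% above potential → ỹ = 2.6.
Collecting π: i = r* + (1 + 0.5) π − 0.5 π* + 1 ỹ
1.5 π = 8.97 − 2.0 + 0.5 × 1.7 − 1 × 2.6 = 5.22
π = 5.22 / 1.5 = 3.48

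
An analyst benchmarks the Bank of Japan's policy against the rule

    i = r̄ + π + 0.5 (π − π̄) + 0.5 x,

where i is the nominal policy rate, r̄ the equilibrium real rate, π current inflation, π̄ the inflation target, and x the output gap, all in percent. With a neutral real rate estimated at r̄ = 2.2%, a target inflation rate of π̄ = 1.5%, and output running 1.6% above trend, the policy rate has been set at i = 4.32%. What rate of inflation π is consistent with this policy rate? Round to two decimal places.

1.38%

Output 1.6% above potential → x = 1.6.
Collecting π: i = r̄ + (1 + 0.5) π − 0.5 π̄ + 0.5 x
1.5 π = 4.32 − 2.2 + 0.5 × 1.5 − 0.5 × 1.6 = 2.07
π = 2.07 / 1.5 = 1.38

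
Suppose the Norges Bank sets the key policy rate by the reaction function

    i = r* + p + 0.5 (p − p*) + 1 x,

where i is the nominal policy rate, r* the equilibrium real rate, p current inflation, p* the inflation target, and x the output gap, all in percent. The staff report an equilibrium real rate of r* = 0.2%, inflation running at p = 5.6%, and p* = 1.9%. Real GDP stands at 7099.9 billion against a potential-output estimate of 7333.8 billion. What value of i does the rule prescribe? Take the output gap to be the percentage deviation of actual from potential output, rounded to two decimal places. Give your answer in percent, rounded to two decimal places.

Output gap = 100 × (7099.9 − 7333.8) / 7333.8 = -3.19%.
i = 0.20 + 5.60 + 0.5 × (5.60 − 1.90) + 1 × (-3.19)
   = 0.20 + 5.6 + 1.85 − 3.19 = 4.46

4.46%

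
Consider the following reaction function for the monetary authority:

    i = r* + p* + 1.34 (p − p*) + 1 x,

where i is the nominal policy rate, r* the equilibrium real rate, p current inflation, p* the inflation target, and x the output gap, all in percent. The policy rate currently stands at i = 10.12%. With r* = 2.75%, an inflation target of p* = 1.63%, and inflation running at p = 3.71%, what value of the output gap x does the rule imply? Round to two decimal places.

2.95%

1 x = 10.12 − 2.75 − 1.63 − 1.34 × (3.71 − 1.63) = 2.9528
x = 2.9528 / 1 = 2.95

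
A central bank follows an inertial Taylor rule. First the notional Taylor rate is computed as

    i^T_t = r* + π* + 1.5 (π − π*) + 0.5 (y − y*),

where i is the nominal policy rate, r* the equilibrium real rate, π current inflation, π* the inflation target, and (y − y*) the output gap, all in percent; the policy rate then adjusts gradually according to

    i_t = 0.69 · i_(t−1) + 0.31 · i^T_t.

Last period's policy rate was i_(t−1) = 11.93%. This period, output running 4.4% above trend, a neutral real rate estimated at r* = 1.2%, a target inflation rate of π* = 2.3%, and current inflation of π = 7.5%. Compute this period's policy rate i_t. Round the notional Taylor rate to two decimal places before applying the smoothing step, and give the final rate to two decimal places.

12.42%

Output 4.4% above potential → (y − y*) = 4.4.
i^T_t = 1.2 + 2.3 + 1.5 × (7.5 − 2.3) + 0.5 × 4.4
   = 1.2 + 2.3 + 7.8 + 2.2 = 13.50
i_t = 0.69 × 11.93 + 0.31 × 13.50 = 8.2317 + 4.185 = 12.42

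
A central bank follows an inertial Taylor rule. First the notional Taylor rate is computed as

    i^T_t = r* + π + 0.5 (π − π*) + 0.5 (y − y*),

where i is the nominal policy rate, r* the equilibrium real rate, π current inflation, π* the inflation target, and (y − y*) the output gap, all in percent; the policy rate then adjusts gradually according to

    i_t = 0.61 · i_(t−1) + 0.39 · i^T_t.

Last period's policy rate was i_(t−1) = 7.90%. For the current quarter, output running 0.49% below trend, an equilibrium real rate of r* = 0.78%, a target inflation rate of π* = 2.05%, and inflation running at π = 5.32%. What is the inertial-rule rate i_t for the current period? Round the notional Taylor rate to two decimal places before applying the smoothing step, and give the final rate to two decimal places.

7.74%

Output 0.49% below potential → (y − y*) = -0.49.
i^T_t = 0.78 + 5.32 + 0.5 × (5.32 − 2.05) + 0.5 × (-0.49)
   = 0.78 + 5.32 + 1.635 − 0.245 = 7.49
i_t = 0.61 × 7.90 + 0.39 × 7.49 = 4.819 + 2.9211 = 7.74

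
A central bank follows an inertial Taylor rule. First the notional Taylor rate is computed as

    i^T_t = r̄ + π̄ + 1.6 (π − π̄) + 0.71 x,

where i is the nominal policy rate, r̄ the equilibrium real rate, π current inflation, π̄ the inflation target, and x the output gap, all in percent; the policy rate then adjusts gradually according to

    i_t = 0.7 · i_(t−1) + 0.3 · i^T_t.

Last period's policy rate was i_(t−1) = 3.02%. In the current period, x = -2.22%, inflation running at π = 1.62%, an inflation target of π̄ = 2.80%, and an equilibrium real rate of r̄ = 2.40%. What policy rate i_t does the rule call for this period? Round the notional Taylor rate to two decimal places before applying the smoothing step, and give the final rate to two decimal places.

i^T_t = 2.40 + 2.80 + 1.6 × (1.62 − 2.80) + 0.71 × (-2.22)
   = 2.40 + 2.8 − 1.888 − 1.5762 = 1.74
i_t = 0.7 × 3.02 + 0.3 × 1.74 = 2.114 + 0.522 = 2.64

2.64%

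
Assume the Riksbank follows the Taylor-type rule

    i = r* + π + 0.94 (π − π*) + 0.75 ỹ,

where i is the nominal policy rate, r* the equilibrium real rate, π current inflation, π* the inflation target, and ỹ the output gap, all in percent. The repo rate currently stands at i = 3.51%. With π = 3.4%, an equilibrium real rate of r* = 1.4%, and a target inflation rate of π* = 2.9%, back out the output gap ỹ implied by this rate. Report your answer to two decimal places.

-2.35%

0.75 ỹ = 3.51 − 1.4 − 3.4 − 0.94 × (3.4 − 2.9) = -1.76
ỹ = -1.76 / 0.75 = -2.35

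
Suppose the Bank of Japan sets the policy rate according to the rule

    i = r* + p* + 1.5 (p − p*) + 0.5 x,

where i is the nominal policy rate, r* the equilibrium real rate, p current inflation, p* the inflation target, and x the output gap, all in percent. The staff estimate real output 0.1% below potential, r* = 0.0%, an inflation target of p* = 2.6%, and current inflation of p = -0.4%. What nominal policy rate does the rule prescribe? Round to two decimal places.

Output 0.1% below potential → x = -0.1.
i = 0.0 + 2.6 + 1.5 × (-0.4 − 2.6) + 0.5 × (-0.1)
   = 0.0 + 2.6 − 4.5 − 0.05 = -1.95

-1.95%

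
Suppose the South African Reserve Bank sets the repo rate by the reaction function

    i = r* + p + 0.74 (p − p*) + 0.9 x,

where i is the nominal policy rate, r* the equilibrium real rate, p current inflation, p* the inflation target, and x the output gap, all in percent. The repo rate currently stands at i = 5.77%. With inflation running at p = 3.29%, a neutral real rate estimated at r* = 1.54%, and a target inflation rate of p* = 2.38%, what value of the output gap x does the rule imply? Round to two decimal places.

0.9 x = 5.77 − 1.54 − 3.29 − 0.74 × (3.29 − 2.38) = 0.2666
x = 0.2666 / 0.9 = 0.30

0.30%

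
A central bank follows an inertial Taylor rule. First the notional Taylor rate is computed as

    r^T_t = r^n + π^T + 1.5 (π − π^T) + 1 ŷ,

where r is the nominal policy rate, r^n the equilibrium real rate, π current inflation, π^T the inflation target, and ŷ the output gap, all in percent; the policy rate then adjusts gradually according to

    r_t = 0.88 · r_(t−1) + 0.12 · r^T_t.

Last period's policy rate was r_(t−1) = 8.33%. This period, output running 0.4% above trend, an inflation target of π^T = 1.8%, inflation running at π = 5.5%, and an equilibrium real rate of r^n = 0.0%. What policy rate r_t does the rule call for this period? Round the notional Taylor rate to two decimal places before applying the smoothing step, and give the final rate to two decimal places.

8.26%

Output 0.4% above potential → ŷ = 0.4.
r^T_t = 0.0 + 1.8 + 1.5 × (5.5 − 1.8) + 1 × 0.4
   = 0.0 + 1.8 + 5.55 + 0.4 = 7.75
r_t = 0.88 × 8.33 + 0.12 × 7.75 = 7.3304 + 0.93 = 8.26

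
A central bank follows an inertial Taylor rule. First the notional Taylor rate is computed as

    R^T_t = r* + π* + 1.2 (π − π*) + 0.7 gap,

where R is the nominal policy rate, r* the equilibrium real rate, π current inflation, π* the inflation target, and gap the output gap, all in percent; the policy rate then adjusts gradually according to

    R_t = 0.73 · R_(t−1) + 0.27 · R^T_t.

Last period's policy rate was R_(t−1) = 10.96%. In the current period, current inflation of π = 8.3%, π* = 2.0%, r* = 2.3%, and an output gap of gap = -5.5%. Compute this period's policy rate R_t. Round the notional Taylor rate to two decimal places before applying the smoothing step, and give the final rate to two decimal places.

10.16%

R^T_t = 2.3 + 2.0 + 1.2 × (8.3 − 2.0) + 0.7 × (-5.5)
   = 2.3 + 2 + 7.56 − 3.85 = 8.01
R_t = 0.73 × 10.96 + 0.27 × 8.01 = 8.0008 + 2.1627 = 10.16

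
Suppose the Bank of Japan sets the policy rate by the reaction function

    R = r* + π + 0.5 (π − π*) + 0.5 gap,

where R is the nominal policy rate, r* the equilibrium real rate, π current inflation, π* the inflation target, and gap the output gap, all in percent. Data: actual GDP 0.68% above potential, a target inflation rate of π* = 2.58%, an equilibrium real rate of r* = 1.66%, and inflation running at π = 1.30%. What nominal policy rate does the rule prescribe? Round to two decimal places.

Output 0.68% above potential → gap = 0.68.
R = 1.66 + 1.30 + 0.5 × (1.30 − 2.58) + 0.5 × 0.68
   = 1.66 + 1.3 − 0.64 + 0.34 = 2.66

2.66%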